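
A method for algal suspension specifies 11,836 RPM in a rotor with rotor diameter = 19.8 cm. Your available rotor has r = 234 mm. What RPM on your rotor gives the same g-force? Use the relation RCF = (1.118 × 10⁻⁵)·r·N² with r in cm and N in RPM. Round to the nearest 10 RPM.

Original rotor: r = 19.8 / 2 = 9.9 cm
RCF_original = 1.118 × 10⁻⁵ × 9.9 × (11836)² = 1.118 × 10⁻⁵ × 9.9 × 140,090,896 ≈ 15,505.5 × g
Your rotor: r = 234 mm = 23.4 cm
15,505.5 = 1.118 × 10⁻⁵ × 23.4 × N²
N² = 15,505.5 / (26.1612 × 10⁻⁵) = 59,269,070
N ≈ √59,269,070 ≈ 7,698.6

7700 RPM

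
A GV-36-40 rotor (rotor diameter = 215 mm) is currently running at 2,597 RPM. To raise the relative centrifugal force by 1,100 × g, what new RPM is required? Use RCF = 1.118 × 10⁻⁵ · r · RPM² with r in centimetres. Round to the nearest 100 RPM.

4000 RPM

r = 215 mm / 2 = 107.5 mm = 10.75 cm
Current RCF = 1.118 × 10⁻⁵ × 10.75 × (2597)² = 1.118 × 10⁻⁵ × 10.75 × 6,744,409 ≈ 810.6 × g
Target RCF = 810.6 + 1,100 = 1,910.6 × g
N² = 1,910.6 / (12.0185 × 10⁻⁵) = 15,897,159
N ≈ √15,897,159 ≈ 3,987.1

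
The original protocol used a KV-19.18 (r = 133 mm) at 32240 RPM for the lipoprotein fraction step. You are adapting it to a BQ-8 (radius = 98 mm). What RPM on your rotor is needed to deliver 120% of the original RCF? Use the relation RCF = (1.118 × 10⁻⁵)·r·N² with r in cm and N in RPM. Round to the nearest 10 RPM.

41140 RPM

Original rotor: r = 133 mm = 13.3 cm
RCF = 1.118 × 10⁻⁵ × r × N²
RCF_original = 1.118 × 10⁻⁵ × 13.3 × (32240)² = 1.118 × 10⁻⁵ × 13.3 × 1,039,417,600 ≈ 154,555.2 × g
Target RCF = 1.2 × 154,555.2 ≈ 185,466.2 × g
Your rotor: r = 98 mm = 9.8 cm
185,466.2 = 1.118 × 10⁻⁵ × 9.8 × N²
N² = 185,466.2 / (10.9564 × 10⁻⁵) = 1,692,765,872
N ≈ √1,692,765,872 ≈ 41,143.2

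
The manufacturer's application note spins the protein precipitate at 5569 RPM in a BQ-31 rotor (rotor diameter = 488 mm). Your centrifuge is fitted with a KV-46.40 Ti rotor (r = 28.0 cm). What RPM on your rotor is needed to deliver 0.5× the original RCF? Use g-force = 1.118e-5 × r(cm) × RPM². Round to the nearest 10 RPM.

3680 RPM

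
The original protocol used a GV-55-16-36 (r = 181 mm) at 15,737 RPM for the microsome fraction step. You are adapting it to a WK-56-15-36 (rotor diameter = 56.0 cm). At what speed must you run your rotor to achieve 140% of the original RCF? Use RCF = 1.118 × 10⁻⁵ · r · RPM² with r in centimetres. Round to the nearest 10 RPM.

14970 RPM

Original rotor: r = 181 mm = 18.1 cm
RCF_original = 1.118 × 10⁻⁵ × 18.1 × (15737)² = 1.118 × 10⁻⁵ × 18.1 × 247,653,169 ≈ 50,114.6 × g
Target RCF = 1.4 × 50,114.6 ≈ 70,160.4 × g
Your rotor: r = 56.0 / 2 = 28 cm
70,160.4 = 1.118 × 10⁻⁵ × 28 × N²
N² = 70,160.4 / (31.304 × 10⁻⁵) = 224,125,990
N ≈ √224,125,990 ≈ 14,970.8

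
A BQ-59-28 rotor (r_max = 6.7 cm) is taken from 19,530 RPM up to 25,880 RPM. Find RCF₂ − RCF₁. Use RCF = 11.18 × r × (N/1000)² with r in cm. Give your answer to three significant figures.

RCF₁ = 11.18 × 6.7 × (19.53)² = 11.18 × 6.7 × 381.4209 ≈ 28,570.7 × g
RCF₂ = 11.18 × 6.7 × (25.88)² = 11.18 × 6.7 × 669.7744 ≈ 50,170.1 × g
Increase = 50,170.1 − 28,570.7 = 21,599.4

≈ 21600 ×g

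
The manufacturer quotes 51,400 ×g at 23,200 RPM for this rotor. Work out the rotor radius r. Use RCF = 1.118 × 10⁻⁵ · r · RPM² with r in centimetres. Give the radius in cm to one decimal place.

8.5 cm

RCF = 1.118 × 10⁻⁵ × r × N²
51400 = 1.118 × 10⁻⁵ × r × (23200)²
r = 51400 / (1.118 × 10⁻⁵ × 538,240,000) = 51400 / 6017.523 ≈ 8.542 cm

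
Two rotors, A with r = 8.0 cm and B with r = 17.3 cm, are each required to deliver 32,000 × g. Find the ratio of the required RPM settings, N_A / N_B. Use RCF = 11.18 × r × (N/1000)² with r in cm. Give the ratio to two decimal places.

1.47

At fixed RCF, N ∝ 1/√r, so N_A/N_B = √(r_B/r_A) = √(17.3/8.0) = √2.162500 = 1.4705.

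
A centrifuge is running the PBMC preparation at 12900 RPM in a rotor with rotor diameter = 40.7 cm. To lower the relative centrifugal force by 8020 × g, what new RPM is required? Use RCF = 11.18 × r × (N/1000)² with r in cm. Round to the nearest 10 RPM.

N₂ ≈ 11450 RPM

r = 40.7 / 2 = 20.35 cm
Current RCF = 11.18 × 20.35 × (12.9)² = 11.18 × 20.35 × 166.41 ≈ 37,860.4 × g
Target RCF = 37,860.4 − 8,020 = 29,840.4 × g
(N/1000)² = 29,840.4 / 227.513 = 131.1591
N = 1000 × √131.1591 ≈ 11,452.5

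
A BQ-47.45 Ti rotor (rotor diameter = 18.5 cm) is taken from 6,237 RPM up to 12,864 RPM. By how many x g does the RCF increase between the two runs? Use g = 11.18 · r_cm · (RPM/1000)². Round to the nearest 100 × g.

13100 x g

r = 18.5 / 2 = 9.25 cm
RCF₁ = 11.18 × 9.25 × (6.237)² = 11.18 × 9.25 × 38.900169 ≈ 4,022.9 × g
RCF₂ = 11.18 × 9.25 × (12.864)² = 11.18 × 9.25 × 165.482496 ≈ 17,113.4 × g
Increase = 17,113.4 − 4,022.9 = 13,090.5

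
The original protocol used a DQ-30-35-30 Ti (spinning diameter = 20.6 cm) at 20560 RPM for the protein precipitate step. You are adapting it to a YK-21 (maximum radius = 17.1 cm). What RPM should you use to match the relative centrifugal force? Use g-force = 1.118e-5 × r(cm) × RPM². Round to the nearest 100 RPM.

16000 RPM

Original rotor: r = 20.6 / 2 = 10.3 cm
RCF = 1.118 × 10⁻⁵ × r × N²
RCF_original = 1.118 × 10⁻⁵ × 10.3 × (20560)² = 1.118 × 10⁻⁵ × 10.3 × 422,713,600 ≈ 48,677.2 × g
48,677.2 = 1.118 × 10⁻⁵ × 17.1 × N²
N² = 48,677.2 / (19.1178 × 10⁻⁵) = 254,617,163
N ≈ √254,617,163 ≈ 15,956.7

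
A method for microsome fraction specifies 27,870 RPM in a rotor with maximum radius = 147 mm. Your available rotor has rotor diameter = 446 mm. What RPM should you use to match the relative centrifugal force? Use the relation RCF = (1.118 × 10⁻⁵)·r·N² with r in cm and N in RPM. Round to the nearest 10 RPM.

22630 RPM

Original rotor: r = 147 mm = 14.7 cm
RCF_original = 1.118 × 10⁻⁵ × 14.7 × (27870)² = 1.118 × 10⁻⁵ × 14.7 × 776,736,900 ≈ 127,653.6 × g
Your rotor: r = 446 mm / 2 = 223 mm = 22.3 cm
127,653.6 = 1.118 × 10⁻⁵ × 22.3 × N²
N² = 127,653.6 / (24.9314 × 10⁻⁵) = 512,019,381
N ≈ √512,019,381 ≈ 22,627.8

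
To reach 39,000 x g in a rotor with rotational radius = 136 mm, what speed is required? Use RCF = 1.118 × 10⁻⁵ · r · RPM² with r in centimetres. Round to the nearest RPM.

r = 136 mm = 13.6 cm
39,000 = 1.118 × 10⁻⁵ × 13.6 × N²
N² = 39,000 / (15.2048 × 10⁻⁵) = 256,497,948
N ≈ √256,497,948 ≈ 16,015.6

≈ 16016 RPM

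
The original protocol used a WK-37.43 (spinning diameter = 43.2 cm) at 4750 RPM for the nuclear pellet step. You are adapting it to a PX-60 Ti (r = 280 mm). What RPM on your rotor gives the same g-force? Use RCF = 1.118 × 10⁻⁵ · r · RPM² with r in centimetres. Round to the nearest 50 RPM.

4150 RPM

Original rotor: r = 43.2 / 2 = 21.6 cm
RCF_original = 1.118 × 10⁻⁵ × 21.6 × (4750)² = 1.118 × 10⁻⁵ × 21.6 × 22,562,500 ≈ 5,448.6 × g
Your rotor: r = 280 mm = 28.0 cm
5,448.6 = 1.118 × 10⁻⁵ × 28 × N²
N² = 5,448.6 / (31.304 × 10⁻⁵) = 17,405,443
N ≈ √17,405,443 ≈ 4,172.0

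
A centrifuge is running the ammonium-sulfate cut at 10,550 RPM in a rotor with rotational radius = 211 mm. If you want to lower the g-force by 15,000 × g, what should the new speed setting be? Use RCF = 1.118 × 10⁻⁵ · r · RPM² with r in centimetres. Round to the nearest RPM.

N₂ ≈ 6908 RPM

r = 211 mm = 21.1 cm
Current RCF = 1.118 × 10⁻⁵ × 21.1 × (10550)² = 1.118 × 10⁻⁵ × 21.1 × 111,302,500 ≈ 26,256 × g
Target RCF = 26,256 − 15,000 = 11,256 × g
N² = 11,256 / (23.5898 × 10⁻⁵) = 47,715,538
N ≈ √47,715,538 ≈ 6,907.6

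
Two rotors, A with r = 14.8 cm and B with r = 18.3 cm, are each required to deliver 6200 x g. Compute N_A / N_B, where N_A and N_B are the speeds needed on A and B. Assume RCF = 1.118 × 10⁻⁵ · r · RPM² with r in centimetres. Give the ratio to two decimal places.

1.11

At fixed RCF, N ∝ 1/√r, so N_A/N_B = √(r_B/r_A) = √(18.3/14.8) = √1.236486 = 1.1120.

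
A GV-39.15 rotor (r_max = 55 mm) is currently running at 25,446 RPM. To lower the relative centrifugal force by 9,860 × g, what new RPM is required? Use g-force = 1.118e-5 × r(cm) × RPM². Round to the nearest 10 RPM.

N₂ ≈ 22070 RPM

r = 55 mm = 5.5 cm
Current RCF = 1.118 × 10⁻⁵ × 5.5 × (25446)² = 1.118 × 10⁻⁵ × 5.5 × 647,498,916 ≈ 39,814.7 × g
Target RCF = 39,814.7 − 9,860 = 29,954.7 × g
N² = 29,954.7 / (6.149 × 10⁻⁵) = 487,147,504
N ≈ √487,147,504 ≈ 22,071.4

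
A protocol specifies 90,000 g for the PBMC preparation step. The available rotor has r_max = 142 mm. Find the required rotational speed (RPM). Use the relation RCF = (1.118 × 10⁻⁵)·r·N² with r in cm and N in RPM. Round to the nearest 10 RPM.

23810 RPM

r = 142 mm = 14.2 cm
90,000 = 1.118 × 10⁻⁵ × 14.2 × N²
N² = 90,000 / (15.8756 × 10⁻⁵) = 566,907,707
N ≈ √566,907,707 ≈ 23,809.8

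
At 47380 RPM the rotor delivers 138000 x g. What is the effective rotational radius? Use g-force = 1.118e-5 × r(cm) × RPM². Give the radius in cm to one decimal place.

r ≈ 5.5 cm

138000 = 1.118 × 10⁻⁵ × r × (47380)²
r = 138000 / (1.118 × 10⁻⁵ × 2,244,864,400) = 138000 / 25097.58 ≈ 5.499 cm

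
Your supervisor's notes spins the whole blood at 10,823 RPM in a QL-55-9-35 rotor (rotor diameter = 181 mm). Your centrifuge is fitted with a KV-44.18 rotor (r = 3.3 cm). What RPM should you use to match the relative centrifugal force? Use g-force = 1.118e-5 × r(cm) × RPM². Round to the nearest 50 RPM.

≈ 17900 RPM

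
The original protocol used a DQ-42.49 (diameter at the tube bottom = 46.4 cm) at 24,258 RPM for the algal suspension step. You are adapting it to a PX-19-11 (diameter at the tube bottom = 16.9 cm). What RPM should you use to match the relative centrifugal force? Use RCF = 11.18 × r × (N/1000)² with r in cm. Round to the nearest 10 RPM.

40190 RPM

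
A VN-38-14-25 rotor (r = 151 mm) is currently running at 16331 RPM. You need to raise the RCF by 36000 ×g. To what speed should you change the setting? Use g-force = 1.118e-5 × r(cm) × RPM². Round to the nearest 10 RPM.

≈ 21910 RPM

r = 151 mm = 15.1 cm
Current RCF = 1.118 × 10⁻⁵ × 15.1 × (16331)² = 1.118 × 10⁻⁵ × 15.1 × 266,701,561 ≈ 45,024 × g
Target RCF = 45,024 + 36,000 = 81,024 × g
N² = 81,024 / (16.8818 × 10⁻⁵) = 479,948,821
N ≈ √479,948,821 ≈ 21,907.7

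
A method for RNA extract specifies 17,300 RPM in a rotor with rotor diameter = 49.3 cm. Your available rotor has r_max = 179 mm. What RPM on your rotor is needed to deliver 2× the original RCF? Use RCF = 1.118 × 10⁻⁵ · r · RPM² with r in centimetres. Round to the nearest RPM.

≈ 28711 RPM

Original rotor: r = 49.3 / 2 = 24.65 cm
RCF = 1.118 × 10⁻⁵ × r × N²
RCF_original = 1.118 × 10⁻⁵ × 24.65 × (17300)² = 1.118 × 10⁻⁵ × 24.65 × 299,290,000 ≈ 82,480.4 × g
Target RCF = 2 × 82,480.4 ≈ 164,960.8 × g
Your rotor: r = 179 mm = 17.9 cm
164,960.8 = 1.118 × 10⁻⁵ × 17.9 × N²
N² = 164,960.8 / (20.0122 × 10⁻⁵) = 824,301,176
N ≈ √824,301,176 ≈ 28,710.6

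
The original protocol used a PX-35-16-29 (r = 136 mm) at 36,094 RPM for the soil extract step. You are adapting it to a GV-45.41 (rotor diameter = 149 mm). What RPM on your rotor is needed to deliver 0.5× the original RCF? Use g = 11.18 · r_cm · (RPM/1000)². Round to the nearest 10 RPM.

Original rotor: r = 136 mm = 13.6 cm
RCF_original = 11.18 × 13.6 × (36.094)² = 11.18 × 13.6 × 1,302.776836 ≈ 198,084.6 × g
Target RCF = 0.5 × 198,084.6 ≈ 99,042.3 × g
Your rotor: r = 149 mm / 2 = 74.5 mm = 7.45 cm
99,042.3 = 11.18 × 7.45 × (N/1000)²
(N/1000)² = 99,042.3 / 83.291 = 1189.112
N = 1000 × √1189.112 ≈ 34,483.5

≈ 34480 RPM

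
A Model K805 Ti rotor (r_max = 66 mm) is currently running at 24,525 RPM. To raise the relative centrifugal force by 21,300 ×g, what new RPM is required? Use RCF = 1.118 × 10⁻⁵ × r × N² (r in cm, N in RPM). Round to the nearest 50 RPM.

r = 66 mm = 6.6 cm
Current RCF = 1.118 × 10⁻⁵ × 6.6 × (24525)² = 1.118 × 10⁻⁵ × 6.6 × 601,475,625 ≈ 44,381.7 × g
Target RCF = 44,381.7 + 21,300 = 65,681.7 × g
N² = 65,681.7 / (7.3788 × 10⁻⁵) = 890,140,673
N ≈ √890,140,673 ≈ 29,835.2

N₂ ≈ 29850 RPM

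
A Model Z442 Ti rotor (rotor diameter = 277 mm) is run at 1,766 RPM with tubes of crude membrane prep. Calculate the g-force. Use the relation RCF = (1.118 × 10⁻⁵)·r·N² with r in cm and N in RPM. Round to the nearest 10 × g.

≈ 480 x g

r = 277 mm / 2 = 138.5 mm = 13.85 cm
RCF = 1.118 × 10⁻⁵ × 13.85 × (1766)² = 1.118 × 10⁻⁵ × 13.85 × 3,118,756 ≈ 482.9 × g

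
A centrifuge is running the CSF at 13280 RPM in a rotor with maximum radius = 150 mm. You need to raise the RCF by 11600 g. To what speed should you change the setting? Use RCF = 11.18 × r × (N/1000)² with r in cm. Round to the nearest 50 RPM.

≈ 15650 RPM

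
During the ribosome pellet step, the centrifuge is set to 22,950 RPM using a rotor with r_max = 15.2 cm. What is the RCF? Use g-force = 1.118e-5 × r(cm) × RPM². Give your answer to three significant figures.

≈ 89500 g

RCF = 1.118 × 10⁻⁵ × r × N²
RCF = 1.118 × 10⁻⁵ × 15.2 × (22950)² = 1.118 × 10⁻⁵ × 15.2 × 526,702,500 ≈ 89,505.7 × g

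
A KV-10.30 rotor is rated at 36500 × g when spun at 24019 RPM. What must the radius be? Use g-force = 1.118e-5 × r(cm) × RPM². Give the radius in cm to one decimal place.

36500 = 1.118 × 10⁻⁵ × r × (24019)²
r = 36500 / (1.118 × 10⁻⁵ × 576,912,361) = 36500 / 6449.88 ≈ 5.659 cm

5.7 cm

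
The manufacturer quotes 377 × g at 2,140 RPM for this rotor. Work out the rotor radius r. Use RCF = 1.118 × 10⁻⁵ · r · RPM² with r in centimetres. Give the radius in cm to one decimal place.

r ≈ 7.4 cm

RCF = 1.118 × 10⁻⁵ × r × N²
377 = 1.118 × 10⁻⁵ × r × (2140)²
r = 377 / (1.118 × 10⁻⁵ × 4,579,600) = 377 / 51.19993 ≈ 7.363 cm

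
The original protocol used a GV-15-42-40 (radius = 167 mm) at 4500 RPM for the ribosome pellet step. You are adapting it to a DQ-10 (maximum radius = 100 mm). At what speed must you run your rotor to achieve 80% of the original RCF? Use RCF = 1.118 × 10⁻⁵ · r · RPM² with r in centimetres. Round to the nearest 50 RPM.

5200 RPM

Original rotor: r = 167 mm = 16.7 cm
RCF_original = 1.118 × 10⁻⁵ × 16.7 × (4500)² = 1.118 × 10⁻⁵ × 16.7 × 20,250,000 ≈ 3,780.8 × g
Target RCF = 0.8 × 3,780.8 ≈ 3,024.6 × g
Your rotor: r = 100 mm = 10.0 cm
3,024.6 = 1.118 × 10⁻⁵ × 10 × N²
N² = 3,024.6 / (11.18 × 10⁻⁵) = 27,053,667
N ≈ √27,053,667 ≈ 5,201.3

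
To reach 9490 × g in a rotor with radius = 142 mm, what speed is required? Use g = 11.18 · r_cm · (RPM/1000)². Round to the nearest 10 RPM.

r = 142 mm = 14.2 cm
9,490 = 11.18 × 14.2 × (N/1000)²
(N/1000)² = 9,490 / 158.756 = 59.77727
N = 1000 × √59.77727 ≈ 7,731.6

≈ 7730 RPM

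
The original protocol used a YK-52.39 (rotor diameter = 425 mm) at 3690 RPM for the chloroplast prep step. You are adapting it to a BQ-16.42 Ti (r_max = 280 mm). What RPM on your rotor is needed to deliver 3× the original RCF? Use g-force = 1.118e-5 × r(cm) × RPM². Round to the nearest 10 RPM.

Original rotor: r = 425 mm / 2 = 212.5 mm = 21.25 cm
RCF_original = 1.118 × 10⁻⁵ × 21.25 × (3690)² = 1.118 × 10⁻⁵ × 21.25 × 13,616,100 ≈ 3,234.8 × g
Target RCF = 3 × 3,234.8 ≈ 9,704.4 × g
Your rotor: r = 280 mm = 28.0 cm
9,704.4 = 1.118 × 10⁻⁵ × 28 × N²
N² = 9,704.4 / (31.304 × 10⁻⁵) = 31,000,511
N ≈ √31,000,511 ≈ 5,567.8

5570 RPM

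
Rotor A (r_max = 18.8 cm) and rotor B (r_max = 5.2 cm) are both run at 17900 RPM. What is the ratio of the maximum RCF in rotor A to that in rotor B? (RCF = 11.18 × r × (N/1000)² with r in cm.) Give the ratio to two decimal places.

3.62

At fixed N, RCF ∝ r, so RCF_A/RCF_B = r_A/r_B = 18.8 / 5.2 = 3.6154.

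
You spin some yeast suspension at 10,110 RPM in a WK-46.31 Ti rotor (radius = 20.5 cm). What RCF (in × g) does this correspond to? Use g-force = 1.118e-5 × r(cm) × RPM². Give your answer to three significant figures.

RCF ≈ 23400 × g

RCF = 1.118 × 10⁻⁵ × 20.5 × (10110)² = 1.118 × 10⁻⁵ × 20.5 × 102,212,100 ≈ 23,426 × g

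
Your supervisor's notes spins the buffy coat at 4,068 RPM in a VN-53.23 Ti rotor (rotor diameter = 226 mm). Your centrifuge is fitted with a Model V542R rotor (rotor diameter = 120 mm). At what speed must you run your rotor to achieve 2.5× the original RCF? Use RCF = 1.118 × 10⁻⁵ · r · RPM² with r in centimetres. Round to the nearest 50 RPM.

≈ 8850 RPM

Original rotor: r = 226 mm / 2 = 113 mm = 11.3 cm
RCF_original = 1.118 × 10⁻⁵ × 11.3 × (4068)² = 1.118 × 10⁻⁵ × 11.3 × 16,548,624 ≈ 2,090.7 × g
Target RCF = 2.5 × 2,090.7 ≈ 5,226.8 × g
Your rotor: r = 120 mm / 2 = 60 mm = 6 cm
5,226.8 = 1.118 × 10⁻⁵ × 6 × N²
N² = 5,226.8 / (6.708 × 10⁻⁵) = 77,918,903
N ≈ √77,918,903 ≈ 8,827.2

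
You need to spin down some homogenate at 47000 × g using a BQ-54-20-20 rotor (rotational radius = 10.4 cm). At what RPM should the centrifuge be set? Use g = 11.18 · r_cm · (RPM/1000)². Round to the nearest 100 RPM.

47,000 = 11.18 × 10.4 × (N/1000)²
(N/1000)² = 47,000 / 116.272 = 404.2246
N = 1000 × √404.2246 ≈ 20,105.3

≈ 20100 RPM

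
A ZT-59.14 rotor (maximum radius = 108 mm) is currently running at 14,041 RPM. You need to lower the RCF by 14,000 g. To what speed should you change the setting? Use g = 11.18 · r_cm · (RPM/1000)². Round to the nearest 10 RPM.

9010 RPM

r = 108 mm = 10.8 cm
Current RCF = 11.18 × 10.8 × (14.041)² = 11.18 × 10.8 × 197.149681 ≈ 23,804.6 × g
Target RCF = 23,804.6 − 14,000 = 9,804.6 × g
(N/1000)² = 9,804.6 / 120.744 = 81.20155
N = 1000 × √81.20155 ≈ 9,011.2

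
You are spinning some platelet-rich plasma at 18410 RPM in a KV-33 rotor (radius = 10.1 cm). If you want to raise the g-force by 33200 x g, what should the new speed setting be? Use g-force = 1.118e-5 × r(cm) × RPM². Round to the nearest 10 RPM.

Current RCF = 1.118 × 10⁻⁵ × 10.1 × (18410)² = 1.118 × 10⁻⁵ × 10.1 × 338,928,100 ≈ 38,271.1 × g
Target RCF = 38,271.1 + 33,200 = 71,471.1 × g
N² = 71,471.1 / (11.2918 × 10⁻⁵) = 632,946,917
N ≈ √632,946,917 ≈ 25,158.4

≈ 25160 RPM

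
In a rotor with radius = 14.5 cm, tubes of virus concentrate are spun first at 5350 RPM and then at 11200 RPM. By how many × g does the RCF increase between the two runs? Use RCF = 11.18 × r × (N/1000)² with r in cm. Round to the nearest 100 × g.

15700 × g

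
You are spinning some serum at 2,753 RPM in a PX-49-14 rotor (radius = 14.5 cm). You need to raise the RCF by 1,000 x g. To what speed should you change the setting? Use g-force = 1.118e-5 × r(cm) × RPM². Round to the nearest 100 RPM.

3700 RPM

Current RCF = 1.118 × 10⁻⁵ × 14.5 × (2753)² = 1.118 × 10⁻⁵ × 14.5 × 7,579,009 ≈ 1,228.6 × g
Target RCF = 1,228.6 + 1,000 = 2,228.6 × g
N² = 2,228.6 / (16.211 × 10⁻⁵) = 13,747,455
N ≈ √13,747,455 ≈ 3,707.8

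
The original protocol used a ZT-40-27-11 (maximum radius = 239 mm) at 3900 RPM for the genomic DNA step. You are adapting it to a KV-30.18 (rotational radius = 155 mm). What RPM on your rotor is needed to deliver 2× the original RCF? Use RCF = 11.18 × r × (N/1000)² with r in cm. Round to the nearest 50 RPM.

6850 RPM

Original rotor: r = 239 mm = 23.9 cm
RCF = 11.18 × r × (N/1000)²
RCF_original = 11.18 × 23.9 × (3.9)² = 11.18 × 23.9 × 15.21 ≈ 4,064.1 × g
Target RCF = 2 × 4,064.1 ≈ 8,128.2 × g
Your rotor: r = 155 mm = 15.5 cm
8,128.2 = 11.18 × 15.5 × (N/1000)²
(N/1000)² = 8,128.2 / 173.29 = 46.90519
N = 1000 × √46.90519 ≈ 6,848.7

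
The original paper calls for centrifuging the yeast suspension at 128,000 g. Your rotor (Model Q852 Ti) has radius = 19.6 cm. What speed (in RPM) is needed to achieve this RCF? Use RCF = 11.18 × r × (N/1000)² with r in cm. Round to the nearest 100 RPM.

RCF = 11.18 × r × (N/1000)²
128,000 = 11.18 × 19.6 × (N/1000)²
(N/1000)² = 128,000 / 219.128 = 584.1335
N = 1000 × √584.1335 ≈ 24,168.9

24200 RPM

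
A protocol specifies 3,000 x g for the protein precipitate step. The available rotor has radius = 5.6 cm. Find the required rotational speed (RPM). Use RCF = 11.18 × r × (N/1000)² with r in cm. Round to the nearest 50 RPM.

≈ 6900 RPM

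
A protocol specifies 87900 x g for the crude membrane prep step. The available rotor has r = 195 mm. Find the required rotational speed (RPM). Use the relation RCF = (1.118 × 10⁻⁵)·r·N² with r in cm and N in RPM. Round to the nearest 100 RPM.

20100 RPM

r = 195 mm = 19.5 cm
RCF = 1.118 × 10⁻⁵ × r × N²
87,900 = 1.118 × 10⁻⁵ × 19.5 × N²
N² = 87,900 / (21.801 × 10⁻⁵) = 403,192,514
N ≈ √403,192,514 ≈ 20,079.7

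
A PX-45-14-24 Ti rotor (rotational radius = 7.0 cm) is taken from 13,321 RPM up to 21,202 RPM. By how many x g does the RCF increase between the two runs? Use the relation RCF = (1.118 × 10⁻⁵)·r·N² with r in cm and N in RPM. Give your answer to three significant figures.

≈ 21300 x g

RCF₁ = 1.118 × 10⁻⁵ × 7 × (13321)² = 1.118 × 10⁻⁵ × 7 × 177,449,041 ≈ 13,887.2 × g
RCF₂ = 1.118 × 10⁻⁵ × 7 × (21202)² = 1.118 × 10⁻⁵ × 7 × 449,524,804 ≈ 35,179.8 × g
Increase = 35,179.8 − 13,887.2 = 21,292.6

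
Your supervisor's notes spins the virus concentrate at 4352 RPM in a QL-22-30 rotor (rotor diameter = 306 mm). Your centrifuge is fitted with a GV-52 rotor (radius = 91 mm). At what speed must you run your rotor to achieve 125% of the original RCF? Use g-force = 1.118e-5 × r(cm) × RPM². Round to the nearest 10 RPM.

Original rotor: r = 306 mm / 2 = 153 mm = 15.3 cm
RCF = 1.118 × 10⁻⁵ × r × N²
RCF_original = 1.118 × 10⁻⁵ × 15.3 × (4352)² = 1.118 × 10⁻⁵ × 15.3 × 18,939,904 ≈ 3,239.7 × g
Target RCF = 1.25 × 3,239.7 ≈ 4,049.6 × g
Your rotor: r = 91 mm = 9.1 cm
4,049.6 = 1.118 × 10⁻⁵ × 9.1 × N²
N² = 4,049.6 / (10.1738 × 10⁻⁵) = 39,804,203
N ≈ √39,804,203 ≈ 6,309.1

≈ 6310 RPM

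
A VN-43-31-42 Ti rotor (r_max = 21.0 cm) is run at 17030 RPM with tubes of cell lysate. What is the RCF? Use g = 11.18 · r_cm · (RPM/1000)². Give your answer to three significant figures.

≈ 68100 g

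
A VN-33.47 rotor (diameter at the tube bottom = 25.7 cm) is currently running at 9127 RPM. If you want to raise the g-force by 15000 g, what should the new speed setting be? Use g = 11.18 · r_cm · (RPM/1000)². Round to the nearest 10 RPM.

r = 25.7 / 2 = 12.85 cm
Current RCF = 11.18 × 12.85 × (9.127)² = 11.18 × 12.85 × 83.302129 ≈ 11,967.4 × g
Target RCF = 11,967.4 + 15,000 = 26,967.4 × g
(N/1000)² = 26,967.4 / 143.663 = 187.7129
N = 1000 × √187.7129 ≈ 13,700.8

N₂ ≈ 13700 RPM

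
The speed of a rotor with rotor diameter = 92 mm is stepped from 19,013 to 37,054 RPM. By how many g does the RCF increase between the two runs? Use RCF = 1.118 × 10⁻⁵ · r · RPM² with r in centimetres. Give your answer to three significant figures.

52000 g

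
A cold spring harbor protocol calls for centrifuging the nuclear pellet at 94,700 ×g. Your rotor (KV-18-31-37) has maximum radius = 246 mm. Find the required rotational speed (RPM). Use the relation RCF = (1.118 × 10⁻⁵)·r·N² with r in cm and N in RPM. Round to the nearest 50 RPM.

r = 246 mm = 24.6 cm
94,700 = 1.118 × 10⁻⁵ × 24.6 × N²
N² = 94,700 / (27.5028 × 10⁻⁵) = 344,328,577
N ≈ √344,328,577 ≈ 18,556.1

N ≈ 18550 RPM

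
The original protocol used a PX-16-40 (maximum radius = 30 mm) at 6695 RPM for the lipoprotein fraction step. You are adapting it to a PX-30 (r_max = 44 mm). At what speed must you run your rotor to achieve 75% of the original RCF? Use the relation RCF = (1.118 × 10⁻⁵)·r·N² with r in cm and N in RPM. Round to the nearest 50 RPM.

Original rotor: r = 30 mm = 3.0 cm
RCF_original = 1.118 × 10⁻⁵ × 3 × (6695)² = 1.118 × 10⁻⁵ × 3 × 44,823,025 ≈ 1,503.4 × g
Target RCF = 0.75 × 1,503.4 ≈ 1,127.6 × g
Your rotor: r = 44 mm = 4.4 cm
1,127.6 = 1.118 × 10⁻⁵ × 4.4 × N²
N² = 1,127.6 / (4.9192 × 10⁻⁵) = 22,922,426
N ≈ √22,922,426 ≈ 4,787.7

4800 RPM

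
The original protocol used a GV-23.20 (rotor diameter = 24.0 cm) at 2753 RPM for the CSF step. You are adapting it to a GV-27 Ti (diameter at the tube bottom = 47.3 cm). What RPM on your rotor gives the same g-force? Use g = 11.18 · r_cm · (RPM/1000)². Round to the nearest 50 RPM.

≈ 1950 RPM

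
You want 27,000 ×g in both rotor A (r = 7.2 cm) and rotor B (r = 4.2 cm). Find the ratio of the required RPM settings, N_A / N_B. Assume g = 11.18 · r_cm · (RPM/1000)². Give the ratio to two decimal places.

At fixed RCF, N ∝ 1/√r, so N_A/N_B = √(r_B/r_A) = √(4.2/7.2) = √0.583333 = 0.7638.

0.76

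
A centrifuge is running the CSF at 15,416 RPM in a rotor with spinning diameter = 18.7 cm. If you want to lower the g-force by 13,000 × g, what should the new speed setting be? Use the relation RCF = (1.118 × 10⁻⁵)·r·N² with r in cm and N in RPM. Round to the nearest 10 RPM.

r = 18.7 / 2 = 9.35 cm
Current RCF = 1.118 × 10⁻⁵ × 9.35 × (15416)² = 1.118 × 10⁻⁵ × 9.35 × 237,653,056 ≈ 24,842.6 × g
Target RCF = 24,842.6 − 13,000 = 11,842.6 × g
N² = 11,842.6 / (10.4533 × 10⁻⁵) = 113,290,540
N ≈ √113,290,540 ≈ 10,643.8

N₂ ≈ 10640 RPM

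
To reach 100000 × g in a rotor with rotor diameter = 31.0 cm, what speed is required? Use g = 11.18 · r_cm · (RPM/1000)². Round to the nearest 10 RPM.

r = 31.0 / 2 = 15.5 cm
RCF = 11.18 × r × (N/1000)²
100,000 = 11.18 × 15.5 × (N/1000)²
(N/1000)² = 100,000 / 173.29 = 577.0673
N = 1000 × √577.0673 ≈ 24,022.2

≈ 24020 RPM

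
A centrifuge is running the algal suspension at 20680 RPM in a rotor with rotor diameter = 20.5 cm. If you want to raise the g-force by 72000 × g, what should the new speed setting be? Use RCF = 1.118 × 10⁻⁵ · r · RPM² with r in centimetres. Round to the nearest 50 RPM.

32500 RPM

r = 20.5 / 2 = 10.25 cm
Current RCF = 1.118 × 10⁻⁵ × 10.25 × (20680)² = 1.118 × 10⁻⁵ × 10.25 × 427,662,400 ≈ 49,008 × g
Target RCF = 49,008 + 72,000 = 121,008 × g
N² = 121,008 / (11.4595 × 10⁻⁵) = 1,055,962,302
N ≈ √1,055,962,302 ≈ 32,495.6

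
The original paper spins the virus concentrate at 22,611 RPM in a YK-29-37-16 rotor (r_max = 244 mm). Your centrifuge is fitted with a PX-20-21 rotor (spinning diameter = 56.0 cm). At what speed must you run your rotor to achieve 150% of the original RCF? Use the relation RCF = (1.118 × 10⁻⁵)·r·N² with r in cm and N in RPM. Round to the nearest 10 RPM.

Original rotor: r = 244 mm = 24.4 cm
RCF = 1.118 × 10⁻⁵ × r × N²
RCF_original = 1.118 × 10⁻⁵ × 24.4 × (22611)² = 1.118 × 10⁻⁵ × 24.4 × 511,257,321 ≈ 139,466.9 × g
Target RCF = 1.5 × 139,466.9 ≈ 209,200.3 × g
Your rotor: r = 56.0 / 2 = 28 cm
209,200.3 = 1.118 × 10⁻⁵ × 28 × N²
N² = 209,200.3 / (31.304 × 10⁻⁵) = 668,286,162
N ≈ √668,286,162 ≈ 25,851.2

25850 RPM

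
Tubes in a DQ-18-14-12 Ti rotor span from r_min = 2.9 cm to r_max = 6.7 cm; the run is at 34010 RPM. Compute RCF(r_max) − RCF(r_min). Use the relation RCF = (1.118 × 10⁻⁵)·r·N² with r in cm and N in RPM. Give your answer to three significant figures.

49100 x g

RCF_max = 1.118 × 10⁻⁵ × 6.7 × (34010)² = 1.118 × 10⁻⁵ × 6.7 × 1,156,680,100 ≈ 86,642.3 × g
RCF_min = 1.118 × 10⁻⁵ × 2.9 × (34010)² = 1.118 × 10⁻⁵ × 2.9 × 1,156,680,100 ≈ 37,501.9 × g
ΔRCF = 86,642.3 − 37,501.9 = 49,140.4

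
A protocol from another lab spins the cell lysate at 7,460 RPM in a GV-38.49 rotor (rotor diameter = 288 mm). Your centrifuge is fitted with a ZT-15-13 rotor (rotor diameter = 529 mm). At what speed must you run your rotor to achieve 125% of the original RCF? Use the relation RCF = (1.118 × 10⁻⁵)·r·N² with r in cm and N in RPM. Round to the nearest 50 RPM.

Original rotor: r = 288 mm / 2 = 144 mm = 14.4 cm
RCF_original = 1.118 × 10⁻⁵ × 14.4 × (7460)² = 1.118 × 10⁻⁵ × 14.4 × 55,651,600 ≈ 8,959.5 × g
Target RCF = 1.25 × 8,959.5 ≈ 11,199.4 × g
Your rotor: r = 529 mm / 2 = 264.5 mm = 26.45 cm
11,199.4 = 1.118 × 10⁻⁵ × 26.45 × N²
N² = 11,199.4 / (29.5711 × 10⁻⁵) = 37,872,788
N ≈ √37,872,788 ≈ 6,154.1

6150 RPM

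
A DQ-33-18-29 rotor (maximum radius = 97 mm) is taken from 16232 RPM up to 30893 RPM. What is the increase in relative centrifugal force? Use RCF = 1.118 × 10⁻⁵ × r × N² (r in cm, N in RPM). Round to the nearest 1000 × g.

r = 97 mm = 9.7 cm
RCF₁ = 1.118 × 10⁻⁵ × 9.7 × (16232)² = 1.118 × 10⁻⁵ × 9.7 × 263,477,824 ≈ 28,573.1 × g
RCF₂ = 1.118 × 10⁻⁵ × 9.7 × (30893)² = 1.118 × 10⁻⁵ × 9.7 × 954,377,449 ≈ 103,498.4 × g
Increase = 103,498.4 − 28,573.1 = 74,925.3

≈ 75000 x g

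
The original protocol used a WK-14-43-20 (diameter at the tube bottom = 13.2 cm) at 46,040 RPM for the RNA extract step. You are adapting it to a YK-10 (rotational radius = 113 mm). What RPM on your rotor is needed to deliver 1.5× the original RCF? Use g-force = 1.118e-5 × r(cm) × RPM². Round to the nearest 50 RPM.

43100 RPM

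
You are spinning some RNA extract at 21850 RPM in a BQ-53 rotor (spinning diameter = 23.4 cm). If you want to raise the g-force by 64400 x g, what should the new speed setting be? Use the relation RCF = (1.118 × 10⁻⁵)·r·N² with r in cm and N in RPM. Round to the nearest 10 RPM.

N₂ ≈ 31140 RPM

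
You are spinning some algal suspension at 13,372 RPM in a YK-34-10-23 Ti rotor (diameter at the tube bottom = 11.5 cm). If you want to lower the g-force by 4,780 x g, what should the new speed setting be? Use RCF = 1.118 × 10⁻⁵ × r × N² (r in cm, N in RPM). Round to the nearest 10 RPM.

≈ 10220 RPM

r = 11.5 / 2 = 5.75 cm
Current RCF = 1.118 × 10⁻⁵ × 5.75 × (13372)² = 1.118 × 10⁻⁵ × 5.75 × 178,810,384 ≈ 11,494.8 × g
Target RCF = 11,494.8 − 4,780 = 6,714.8 × g
N² = 6,714.8 / (6.4285 × 10⁻⁵) = 104,453,605
N ≈ √104,453,605 ≈ 10,220.3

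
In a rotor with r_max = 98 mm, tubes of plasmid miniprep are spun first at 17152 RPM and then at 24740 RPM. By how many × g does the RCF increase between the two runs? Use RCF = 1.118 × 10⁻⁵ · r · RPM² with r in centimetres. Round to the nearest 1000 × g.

r = 98 mm = 9.8 cm
RCF₁ = 1.118 × 10⁻⁵ × 9.8 × (17152)² = 1.118 × 10⁻⁵ × 9.8 × 294,191,104 ≈ 32,232.8 × g
RCF₂ = 1.118 × 10⁻⁵ × 9.8 × (24740)² = 1.118 × 10⁻⁵ × 9.8 × 612,067,600 ≈ 67,060.6 × g
Increase = 67,060.6 − 32,232.8 = 34,827.8

≈ 35000 × g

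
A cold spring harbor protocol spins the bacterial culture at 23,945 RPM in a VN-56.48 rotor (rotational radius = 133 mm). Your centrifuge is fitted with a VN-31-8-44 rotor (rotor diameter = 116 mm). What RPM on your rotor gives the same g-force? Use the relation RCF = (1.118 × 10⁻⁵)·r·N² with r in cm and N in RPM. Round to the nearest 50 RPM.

36250 RPM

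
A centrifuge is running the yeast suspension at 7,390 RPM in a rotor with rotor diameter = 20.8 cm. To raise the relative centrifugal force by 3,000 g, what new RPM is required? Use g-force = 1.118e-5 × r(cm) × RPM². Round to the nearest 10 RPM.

≈ 8970 RPM

r = 20.8 / 2 = 10.4 cm
Current RCF = 1.118 × 10⁻⁵ × 10.4 × (7390)² = 1.118 × 10⁻⁵ × 10.4 × 54,612,100 ≈ 6,349.9 × g
Target RCF = 6,349.9 + 3,000 = 9,349.9 × g
N² = 9,349.9 / (11.6272 × 10⁻⁵) = 80,414,029
N ≈ √80,414,029 ≈ 8,967.4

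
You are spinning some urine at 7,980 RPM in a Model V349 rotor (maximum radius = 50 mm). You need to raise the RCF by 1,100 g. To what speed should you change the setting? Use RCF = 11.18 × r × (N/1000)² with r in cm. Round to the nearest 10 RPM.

r = 50 mm = 5.0 cm
Current RCF = 11.18 × 5 × (7.98)² = 11.18 × 5 × 63.6804 ≈ 3,559.7 × g
Target RCF = 3,559.7 + 1,100 = 4,659.7 × g
(N/1000)² = 4,659.7 / 55.9 = 83.35778
N = 1000 × √83.35778 ≈ 9,130.0

9130 RPM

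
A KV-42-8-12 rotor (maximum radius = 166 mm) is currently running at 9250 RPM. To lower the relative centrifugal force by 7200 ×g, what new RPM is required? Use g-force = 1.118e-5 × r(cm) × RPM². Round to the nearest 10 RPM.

r = 166 mm = 16.6 cm
Current RCF = 1.118 × 10⁻⁵ × 16.6 × (9250)² = 1.118 × 10⁻⁵ × 16.6 × 85,562,500 ≈ 15,879.4 × g
Target RCF = 15,879.4 − 7,200 = 8,679.4 × g
N² = 8,679.4 / (18.5588 × 10⁻⁵) = 46,767,032
N ≈ √46,767,032 ≈ 6,838.6

N₂ ≈ 6840 RPM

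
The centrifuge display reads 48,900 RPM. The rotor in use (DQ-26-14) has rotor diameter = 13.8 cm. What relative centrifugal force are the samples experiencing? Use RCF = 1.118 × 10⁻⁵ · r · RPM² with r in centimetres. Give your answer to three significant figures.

r = 13.8 / 2 = 6.9 cm
RCF = 1.118 × 10⁻⁵ × r × N²
RCF = 1.118 × 10⁻⁵ × 6.9 × (48900)² = 1.118 × 10⁻⁵ × 6.9 × 2,391,210,000 ≈ 184,462.7 × g

RCF ≈ 184000 x g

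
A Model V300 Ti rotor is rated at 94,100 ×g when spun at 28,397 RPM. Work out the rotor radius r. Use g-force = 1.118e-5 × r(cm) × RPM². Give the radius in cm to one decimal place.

94100 = 1.118 × 10⁻⁵ × r × (28397)²
r = 94100 / (1.118 × 10⁻⁵ × 806,389,609) = 94100 / 9015.436 ≈ 10.438 cm

≈ 10.4 cm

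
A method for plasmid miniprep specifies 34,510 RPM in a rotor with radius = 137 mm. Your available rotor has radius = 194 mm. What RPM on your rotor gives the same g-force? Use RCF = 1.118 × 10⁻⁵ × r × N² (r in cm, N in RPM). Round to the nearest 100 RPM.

29000 RPM

Original rotor: r = 137 mm = 13.7 cm
RCF_original = 1.118 × 10⁻⁵ × 13.7 × (34510)² = 1.118 × 10⁻⁵ × 13.7 × 1,190,940,100 ≈ 182,411.5 × g
Your rotor: r = 194 mm = 19.4 cm
182,411.5 = 1.118 × 10⁻⁵ × 19.4 × N²
N² = 182,411.5 / (21.6892 × 10⁻⁵) = 841,024,565
N ≈ √841,024,565 ≈ 29,000.4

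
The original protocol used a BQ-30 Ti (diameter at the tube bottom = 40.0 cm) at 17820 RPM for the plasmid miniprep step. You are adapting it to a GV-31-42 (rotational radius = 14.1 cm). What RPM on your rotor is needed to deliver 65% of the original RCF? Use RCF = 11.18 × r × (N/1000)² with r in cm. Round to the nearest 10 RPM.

Original rotor: r = 40.0 / 2 = 20 cm
RCF = 11.18 × r × (N/1000)²
RCF_original = 11.18 × 20 × (17.82)² = 11.18 × 20 × 317.5524 ≈ 71,004.7 × g
Target RCF = 0.65 × 71,004.7 ≈ 46,153.1 × g
46,153.1 = 11.18 × 14.1 × (N/1000)²
(N/1000)² = 46,153.1 / 157.638 = 292.779
N = 1000 × √292.779 ≈ 17,110.8

17110 RPM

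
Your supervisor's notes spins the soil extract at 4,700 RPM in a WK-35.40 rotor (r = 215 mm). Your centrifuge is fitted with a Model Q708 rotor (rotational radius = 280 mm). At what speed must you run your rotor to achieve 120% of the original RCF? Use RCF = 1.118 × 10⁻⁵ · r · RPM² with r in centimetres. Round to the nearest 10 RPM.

Original rotor: r = 215 mm = 21.5 cm
RCF_original = 1.118 × 10⁻⁵ × 21.5 × (4700)² = 1.118 × 10⁻⁵ × 21.5 × 22,090,000 ≈ 5,309.8 × g
Target RCF = 1.2 × 5,309.8 ≈ 6,371.8 × g
Your rotor: r = 280 mm = 28.0 cm
6,371.8 = 1.118 × 10⁻⁵ × 28 × N²
N² = 6,371.8 / (31.304 × 10⁻⁵) = 20,354,587
N ≈ √20,354,587 ≈ 4,511.6

≈ 4510 RPM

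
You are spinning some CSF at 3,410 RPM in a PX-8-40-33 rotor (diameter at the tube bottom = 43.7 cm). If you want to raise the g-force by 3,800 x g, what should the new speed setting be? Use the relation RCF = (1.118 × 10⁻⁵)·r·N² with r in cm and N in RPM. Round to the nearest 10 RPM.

r = 43.7 / 2 = 21.85 cm
Current RCF = 1.118 × 10⁻⁵ × 21.85 × (3410)² = 1.118 × 10⁻⁵ × 21.85 × 11,628,100 ≈ 2,840.5 × g
Target RCF = 2,840.5 + 3,800 = 6,640.5 × g
N² = 6,640.5 / (24.4283 × 10⁻⁵) = 27,183,635
N ≈ √27,183,635 ≈ 5,213.8

5210 RPM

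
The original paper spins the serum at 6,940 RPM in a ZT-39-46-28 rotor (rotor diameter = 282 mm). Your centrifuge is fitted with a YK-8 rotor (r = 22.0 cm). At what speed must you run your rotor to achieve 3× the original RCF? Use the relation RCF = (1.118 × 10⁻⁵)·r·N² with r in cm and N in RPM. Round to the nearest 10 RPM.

≈ 9620 RPM

Original rotor: r = 282 mm / 2 = 141 mm = 14.1 cm
RCF_original = 1.118 × 10⁻⁵ × 14.1 × (6940)² = 1.118 × 10⁻⁵ × 14.1 × 48,163,600 ≈ 7,592.4 × g
Target RCF = 3 × 7,592.4 ≈ 22,777.2 × g
22,777.2 = 1.118 × 10⁻⁵ × 22 × N²
N² = 22,777.2 / (24.596 × 10⁻⁵) = 92,605,302
N ≈ √92,605,302 ≈ 9,623.2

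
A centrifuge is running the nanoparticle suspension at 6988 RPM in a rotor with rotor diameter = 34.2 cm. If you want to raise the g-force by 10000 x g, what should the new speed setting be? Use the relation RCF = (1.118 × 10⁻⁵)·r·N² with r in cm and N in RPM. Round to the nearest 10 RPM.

10060 RPM

r = 34.2 / 2 = 17.1 cm
Current RCF = 1.118 × 10⁻⁵ × 17.1 × (6988)² = 1.118 × 10⁻⁵ × 17.1 × 48,832,144 ≈ 9,335.6 × g
Target RCF = 9,335.6 + 10,000 = 19,335.6 × g
N² = 19,335.6 / (19.1178 × 10⁻⁵) = 101,139,252
N ≈ √101,139,252 ≈ 10,056.8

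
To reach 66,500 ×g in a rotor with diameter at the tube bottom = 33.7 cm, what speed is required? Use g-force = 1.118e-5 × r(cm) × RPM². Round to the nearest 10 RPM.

r = 33.7 / 2 = 16.85 cm
RCF = 1.118 × 10⁻⁵ × r × N²
66,500 = 1.118 × 10⁻⁵ × 16.85 × N²
N² = 66,500 / (18.8383 × 10⁻⁵) = 353,004,252
N ≈ √353,004,252 ≈ 18,788.4

≈ 18790 RPM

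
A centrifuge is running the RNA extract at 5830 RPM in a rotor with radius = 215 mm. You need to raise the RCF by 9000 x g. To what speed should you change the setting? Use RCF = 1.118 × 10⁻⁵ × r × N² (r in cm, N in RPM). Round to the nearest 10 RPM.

r = 215 mm = 21.5 cm
Current RCF = 1.118 × 10⁻⁵ × 21.5 × (5830)² = 1.118 × 10⁻⁵ × 21.5 × 33,988,900 ≈ 8,169.9 × g
Target RCF = 8,169.9 + 9,000 = 17,169.9 × g
N² = 17,169.9 / (24.037 × 10⁻⁵) = 71,431,127
N ≈ √71,431,127 ≈ 8,451.7

≈ 8450 RPM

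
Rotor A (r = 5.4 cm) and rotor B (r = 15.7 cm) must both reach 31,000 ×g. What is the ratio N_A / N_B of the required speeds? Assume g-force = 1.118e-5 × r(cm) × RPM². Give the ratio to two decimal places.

At fixed RCF, N ∝ 1/√r, so N_A/N_B = √(r_B/r_A) = √(15.7/5.4) = √2.907407 = 1.7051.

1.71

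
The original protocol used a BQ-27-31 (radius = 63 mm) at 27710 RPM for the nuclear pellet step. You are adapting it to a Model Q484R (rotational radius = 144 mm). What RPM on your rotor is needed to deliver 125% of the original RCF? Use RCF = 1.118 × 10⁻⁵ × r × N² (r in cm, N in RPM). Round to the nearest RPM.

Original rotor: r = 63 mm = 6.3 cm
RCF = 1.118 × 10⁻⁵ × r × N²
RCF_original = 1.118 × 10⁻⁵ × 6.3 × (27710)² = 1.118 × 10⁻⁵ × 6.3 × 767,844,100 ≈ 54,082.3 × g
Target RCF = 1.25 × 54,082.3 ≈ 67,602.9 × g
Your rotor: r = 144 mm = 14.4 cm
67,602.9 = 1.118 × 10⁻⁵ × 14.4 × N²
N² = 67,602.9 / (16.0992 × 10⁻⁵) = 419,914,654
N ≈ √419,914,654 ≈ 20,491.8

20492 RPM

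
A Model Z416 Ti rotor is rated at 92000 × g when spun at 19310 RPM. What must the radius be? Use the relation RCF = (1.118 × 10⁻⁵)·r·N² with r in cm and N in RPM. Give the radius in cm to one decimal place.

92000 = 1.118 × 10⁻⁵ × r × (19310)²
r = 92000 / (1.118 × 10⁻⁵ × 372,876,100) = 92000 / 4168.755 ≈ 22.069 cm

r ≈ 22.1 cm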